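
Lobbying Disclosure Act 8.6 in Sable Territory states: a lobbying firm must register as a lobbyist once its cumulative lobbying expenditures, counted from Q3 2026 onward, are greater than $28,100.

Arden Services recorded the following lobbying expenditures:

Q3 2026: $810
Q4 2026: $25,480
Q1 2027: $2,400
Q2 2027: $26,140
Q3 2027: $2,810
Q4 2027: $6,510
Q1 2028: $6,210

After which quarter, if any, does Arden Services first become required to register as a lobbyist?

Through Q3 2026: $810
Through Q4 2026: $26,290
Through Q1 2027: $28,690 ← exceeds threshold

Q1 2027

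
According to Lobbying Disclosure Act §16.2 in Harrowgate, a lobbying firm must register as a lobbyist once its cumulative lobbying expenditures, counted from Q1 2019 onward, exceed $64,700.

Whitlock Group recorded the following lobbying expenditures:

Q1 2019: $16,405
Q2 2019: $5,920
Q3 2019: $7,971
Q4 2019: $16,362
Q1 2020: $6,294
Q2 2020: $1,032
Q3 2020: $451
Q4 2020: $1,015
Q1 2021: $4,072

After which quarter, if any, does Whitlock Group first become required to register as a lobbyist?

Through Q1 2019: $16,405
Through Q2 2019: $22,325
Through Q3 2019: $30,296
Through Q4 2019: $46,658
Through Q1 2020: $52,952
Through Q2 2020: $53,984
Through Q3 2020: $54,435
Through Q4 2020: $55,450
Through Q1 2021: $59,522
Final cumulative total $59,522 ≤ $64,700; the threshold is never exceeded.

Not triggered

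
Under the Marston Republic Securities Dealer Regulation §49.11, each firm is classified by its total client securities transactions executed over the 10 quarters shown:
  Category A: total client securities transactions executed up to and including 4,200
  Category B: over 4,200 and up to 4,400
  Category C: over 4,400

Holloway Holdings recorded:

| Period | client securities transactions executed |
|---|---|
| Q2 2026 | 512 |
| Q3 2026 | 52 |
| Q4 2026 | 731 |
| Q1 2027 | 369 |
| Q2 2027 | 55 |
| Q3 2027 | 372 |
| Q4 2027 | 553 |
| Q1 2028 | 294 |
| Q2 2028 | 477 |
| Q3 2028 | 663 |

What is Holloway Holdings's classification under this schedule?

Total client securities transactions executed: 512 + 52 + 731 + 369 + 55 + 372 + 553 + 294 + 477 + 663 = 4,078.
4,078 ≤ 4,200, so Category A applies.

Category A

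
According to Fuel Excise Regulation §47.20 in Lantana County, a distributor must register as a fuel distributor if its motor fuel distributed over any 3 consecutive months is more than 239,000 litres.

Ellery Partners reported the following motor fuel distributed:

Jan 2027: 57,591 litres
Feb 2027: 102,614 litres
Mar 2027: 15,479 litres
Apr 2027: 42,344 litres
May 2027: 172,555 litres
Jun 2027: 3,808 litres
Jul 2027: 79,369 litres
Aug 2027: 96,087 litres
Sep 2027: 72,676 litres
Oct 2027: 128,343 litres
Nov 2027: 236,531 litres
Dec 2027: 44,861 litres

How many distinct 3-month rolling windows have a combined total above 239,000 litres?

Jan 2027–Mar 2027: 57,591 litres + 102,614 litres + 15,479 litres = 175,684 litres (under)
Feb 2027–Apr 2027: 102,614 litres + 15,479 litres + 42,344 litres = 160,437 litres (under)
Mar 2027–May 2027: 15,479 litres + 42,344 litres + 172,555 litres = 230,378 litres (under)
Apr 2027–Jun 2027: 42,344 litres + 172,555 litres + 3,808 litres = 218,707 litres (under)
May 2027–Jul 2027: 172,555 litres + 3,808 litres + 79,369 litres = 255,732 litres (over)
Jun 2027–Aug 2027: 3,808 litres + 79,369 litres + 96,087 litres = 179,264 litres (under)
Jul 2027–Sep 2027: 79,369 litres + 96,087 litres + 72,676 litres = 248,132 litres (over)
Aug 2027–Oct 2027: 96,087 litres + 72,676 litres + 128,343 litres = 297,106 litres (over)
Sep 2027–Nov 2027: 72,676 litres + 128,343 litres + 236,531 litres = 437,550 litres (over)
Oct 2027–Dec 2027: 128,343 litres + 236,531 litres + 44,861 litres = 409,735 litres (over)
5 windows exceed the threshold.

5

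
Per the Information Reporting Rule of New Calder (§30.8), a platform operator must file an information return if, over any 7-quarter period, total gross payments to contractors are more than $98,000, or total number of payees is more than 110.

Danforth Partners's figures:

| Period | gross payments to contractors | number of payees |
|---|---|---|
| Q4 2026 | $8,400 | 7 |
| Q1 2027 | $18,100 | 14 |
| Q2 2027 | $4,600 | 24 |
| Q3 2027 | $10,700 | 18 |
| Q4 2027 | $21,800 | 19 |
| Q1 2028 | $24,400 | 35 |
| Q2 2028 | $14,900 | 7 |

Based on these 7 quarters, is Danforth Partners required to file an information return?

Yes

Total gross payments to contractors: $8,400 + $18,100 + $4,600 + $10,700 + $21,800 + $24,400 + $14,900 = $102,900 (> $98,000).
Total number of payees: 7 + 14 + 24 + 18 + 19 + 35 + 7 = 124 (> 110).
The test is 'or': at least one threshold is exceeded.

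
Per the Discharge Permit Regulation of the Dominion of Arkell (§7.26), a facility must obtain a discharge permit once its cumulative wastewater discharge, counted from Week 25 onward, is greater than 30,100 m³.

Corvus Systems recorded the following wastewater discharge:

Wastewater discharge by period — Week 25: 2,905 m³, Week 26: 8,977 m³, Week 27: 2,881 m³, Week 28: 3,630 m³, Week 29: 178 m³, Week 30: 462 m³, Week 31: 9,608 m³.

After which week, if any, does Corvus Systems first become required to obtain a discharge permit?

Not triggered

Through Week 25: 2,905 m³
Through Week 26: 11,882 m³
Through Week 27: 14,763 m³
Through Week 28: 18,393 m³
Through Week 29: 18,571 m³
Through Week 30: 19,033 m³
Through Week 31: 28,641 m³
Final cumulative total 28,641 m³ ≤ 30,100 m³; the threshold is never exceeded.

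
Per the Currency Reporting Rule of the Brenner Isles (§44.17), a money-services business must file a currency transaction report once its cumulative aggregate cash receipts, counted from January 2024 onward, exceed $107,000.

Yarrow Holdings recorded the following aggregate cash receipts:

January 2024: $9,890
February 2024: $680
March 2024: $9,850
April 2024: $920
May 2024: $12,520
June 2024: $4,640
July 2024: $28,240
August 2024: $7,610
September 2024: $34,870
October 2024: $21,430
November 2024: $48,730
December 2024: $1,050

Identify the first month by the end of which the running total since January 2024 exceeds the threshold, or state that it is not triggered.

Through January 2024: $9,890
Through February 2024: $10,570
Through March 2024: $20,420
Through April 2024: $21,340
Through May 2024: $33,860
Through June 2024: $38,500
Through July 2024: $66,740
Through August 2024: $74,350
Through September 2024: $109,220 ← exceeds threshold

September 2024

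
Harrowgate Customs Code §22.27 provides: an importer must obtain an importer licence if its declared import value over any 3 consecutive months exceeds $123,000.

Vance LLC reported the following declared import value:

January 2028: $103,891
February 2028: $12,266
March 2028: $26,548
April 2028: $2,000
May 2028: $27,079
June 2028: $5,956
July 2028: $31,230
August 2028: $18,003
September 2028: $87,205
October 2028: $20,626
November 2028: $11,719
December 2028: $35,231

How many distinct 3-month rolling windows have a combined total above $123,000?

3

January 2028–March 2028: $103,891 + $12,266 + $26,548 = $142,705 (over)
February 2028–April 2028: $12,266 + $26,548 + $2,000 = $40,814 (under)
March 2028–May 2028: $26,548 + $2,000 + $27,079 = $55,627 (under)
April 2028–June 2028: $2,000 + $27,079 + $5,956 = $35,035 (under)
May 2028–July 2028: $27,079 + $5,956 + $31,230 = $64,265 (under)
June 2028–August 2028: $5,956 + $31,230 + $18,003 = $55,189 (under)
July 2028–September 2028: $31,230 + $18,003 + $87,205 = $136,438 (over)
August 2028–October 2028: $18,003 + $87,205 + $20,626 = $125,834 (over)
September 2028–November 2028: $87,205 + $20,626 + $11,719 = $119,550 (under)
October 2028–December 2028: $20,626 + $11,719 + $35,231 = $67,576 (under)
3 windows exceed the threshold.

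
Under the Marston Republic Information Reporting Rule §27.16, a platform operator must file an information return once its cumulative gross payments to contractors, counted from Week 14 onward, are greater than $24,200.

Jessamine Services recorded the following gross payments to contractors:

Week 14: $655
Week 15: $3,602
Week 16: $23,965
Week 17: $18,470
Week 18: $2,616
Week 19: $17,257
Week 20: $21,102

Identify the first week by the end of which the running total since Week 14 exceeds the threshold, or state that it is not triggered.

Through Week 14: $655
Through Week 15: $4,257
Through Week 16: $28,222 ← exceeds threshold

Week 16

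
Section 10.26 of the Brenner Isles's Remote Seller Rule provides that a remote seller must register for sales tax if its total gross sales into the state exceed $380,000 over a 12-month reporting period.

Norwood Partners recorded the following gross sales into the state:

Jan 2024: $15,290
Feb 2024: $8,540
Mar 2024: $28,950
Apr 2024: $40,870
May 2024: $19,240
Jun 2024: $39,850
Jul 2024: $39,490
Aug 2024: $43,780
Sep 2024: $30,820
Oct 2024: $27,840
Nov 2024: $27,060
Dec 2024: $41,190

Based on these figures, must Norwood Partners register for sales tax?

No

Total gross sales into the state: $15,290 + $8,540 + $28,950 + $40,870 + $19,240 + $39,850 + $39,490 + $43,780 + $30,820 + $27,840 + $27,060 + $41,190 = $362,920.
$362,920 ≤ $380,000, so the threshold is not exceeded.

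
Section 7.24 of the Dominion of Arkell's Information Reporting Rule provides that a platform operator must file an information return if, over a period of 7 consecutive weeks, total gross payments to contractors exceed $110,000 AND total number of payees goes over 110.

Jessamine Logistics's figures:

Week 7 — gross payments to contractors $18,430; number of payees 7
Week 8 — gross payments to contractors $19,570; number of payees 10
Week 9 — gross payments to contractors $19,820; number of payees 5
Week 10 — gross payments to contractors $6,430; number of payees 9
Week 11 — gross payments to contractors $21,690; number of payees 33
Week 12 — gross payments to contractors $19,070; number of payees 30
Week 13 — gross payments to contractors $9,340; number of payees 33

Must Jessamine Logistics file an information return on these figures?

Yes

Total gross payments to contractors: $18,430 + $19,570 + $19,820 + $6,430 + $21,690 + $19,070 + $9,340 = $114,350 (> $110,000).
Total number of payees: 7 + 10 + 5 + 9 + 33 + 30 + 33 = 127 (> 110).
The test is 'and': both thresholds are exceeded.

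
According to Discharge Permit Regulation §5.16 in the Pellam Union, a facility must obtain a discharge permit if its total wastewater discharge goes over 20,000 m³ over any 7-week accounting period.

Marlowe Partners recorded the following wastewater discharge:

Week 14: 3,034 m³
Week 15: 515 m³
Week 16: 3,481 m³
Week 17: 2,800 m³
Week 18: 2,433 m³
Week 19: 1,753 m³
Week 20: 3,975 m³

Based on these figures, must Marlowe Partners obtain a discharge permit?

Total wastewater discharge: 3,034 m³ + 515 m³ + 3,481 m³ + 2,800 m³ + 2,433 m³ + 1,753 m³ + 3,975 m³ = 17,991 m³.
17,991 m³ ≤ 20,000 m³, so the threshold is not exceeded.

No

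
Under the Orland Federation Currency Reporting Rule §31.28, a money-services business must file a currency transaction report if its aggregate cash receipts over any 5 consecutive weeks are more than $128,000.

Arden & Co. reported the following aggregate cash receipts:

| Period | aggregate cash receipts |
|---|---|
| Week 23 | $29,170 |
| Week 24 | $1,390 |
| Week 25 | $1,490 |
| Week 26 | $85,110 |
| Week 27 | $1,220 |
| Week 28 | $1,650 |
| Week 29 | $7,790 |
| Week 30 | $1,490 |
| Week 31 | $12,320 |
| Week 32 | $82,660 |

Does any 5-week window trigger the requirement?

Week 23–Week 27: $29,170 + $1,390 + $1,490 + $85,110 + $1,220 = $118,380 (under)
Week 24–Week 28: $1,390 + $1,490 + $85,110 + $1,220 + $1,650 = $90,860 (under)
Week 25–Week 29: $1,490 + $85,110 + $1,220 + $1,650 + $7,790 = $97,260 (under)
Week 26–Week 30: $85,110 + $1,220 + $1,650 + $7,790 + $1,490 = $97,260 (under)
Week 27–Week 31: $1,220 + $1,650 + $7,790 + $1,490 + $12,320 = $24,470 (under)
Week 28–Week 32: $1,650 + $7,790 + $1,490 + $12,320 + $82,660 = $105,910 (under)
No window exceeds $128,000.

No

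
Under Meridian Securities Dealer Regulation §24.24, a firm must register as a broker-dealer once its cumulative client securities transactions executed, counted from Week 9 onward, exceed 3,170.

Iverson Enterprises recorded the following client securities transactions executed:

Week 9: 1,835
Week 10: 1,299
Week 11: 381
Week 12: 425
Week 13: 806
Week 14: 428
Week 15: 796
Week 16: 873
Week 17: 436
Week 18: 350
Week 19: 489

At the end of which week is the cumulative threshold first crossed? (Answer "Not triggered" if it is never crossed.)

Through Week 9: 1,835
Through Week 10: 3,134
Through Week 11: 3,515 ← exceeds threshold

Week 11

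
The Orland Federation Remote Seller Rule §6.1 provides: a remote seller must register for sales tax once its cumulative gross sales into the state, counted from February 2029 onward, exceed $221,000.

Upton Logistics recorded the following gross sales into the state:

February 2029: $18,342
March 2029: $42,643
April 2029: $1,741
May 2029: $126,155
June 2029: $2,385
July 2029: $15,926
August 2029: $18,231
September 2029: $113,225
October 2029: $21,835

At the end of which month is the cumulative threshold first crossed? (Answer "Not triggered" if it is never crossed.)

August 2029

Through February 2029: $18,342
Through March 2029: $60,985
Through April 2029: $62,726
Through May 2029: $188,881
Through June 2029: $191,266
Through July 2029: $207,192
Through August 2029: $225,423 ← exceeds threshold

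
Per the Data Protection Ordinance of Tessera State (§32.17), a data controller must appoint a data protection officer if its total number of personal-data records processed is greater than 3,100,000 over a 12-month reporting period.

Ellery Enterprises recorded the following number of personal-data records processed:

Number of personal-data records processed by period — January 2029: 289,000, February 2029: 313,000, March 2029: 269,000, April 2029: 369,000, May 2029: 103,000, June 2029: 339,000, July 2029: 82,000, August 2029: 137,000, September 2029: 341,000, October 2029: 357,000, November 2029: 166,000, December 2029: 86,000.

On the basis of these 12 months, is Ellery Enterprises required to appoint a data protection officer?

No

Total number of personal-data records processed: 289,000 + 313,000 + 269,000 + 369,000 + 103,000 + 339,000 + 82,000 + 137,000 + 341,000 + 357,000 + 166,000 + 86,000 = 2,851,000.
2,851,000 ≤ 3,100,000, so the threshold is not exceeded.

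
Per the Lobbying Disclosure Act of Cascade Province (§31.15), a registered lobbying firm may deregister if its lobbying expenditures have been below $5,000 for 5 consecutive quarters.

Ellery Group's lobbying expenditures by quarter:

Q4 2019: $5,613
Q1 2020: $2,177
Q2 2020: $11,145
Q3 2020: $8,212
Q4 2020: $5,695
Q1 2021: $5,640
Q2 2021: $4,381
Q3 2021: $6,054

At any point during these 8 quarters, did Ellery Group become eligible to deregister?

No

Quarters below $5,000: Q1 2020, Q2 2021.
Longest run of consecutive quarters below the threshold: 1.
1 < 5, so Ellery Group never became eligible.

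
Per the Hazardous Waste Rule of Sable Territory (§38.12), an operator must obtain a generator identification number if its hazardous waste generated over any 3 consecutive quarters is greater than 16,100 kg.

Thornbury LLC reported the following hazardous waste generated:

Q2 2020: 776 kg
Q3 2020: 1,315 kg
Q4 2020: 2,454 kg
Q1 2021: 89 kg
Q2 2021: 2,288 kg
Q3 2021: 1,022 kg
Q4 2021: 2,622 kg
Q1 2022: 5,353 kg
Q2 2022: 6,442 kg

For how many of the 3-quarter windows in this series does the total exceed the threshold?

0

Q2 2020–Q4 2020: 776 kg + 1,315 kg + 2,454 kg = 4,545 kg (under)
Q3 2020–Q1 2021: 1,315 kg + 2,454 kg + 89 kg = 3,858 kg (under)
Q4 2020–Q2 2021: 2,454 kg + 89 kg + 2,288 kg = 4,831 kg (under)
Q1 2021–Q3 2021: 89 kg + 2,288 kg + 1,022 kg = 3,399 kg (under)
Q2 2021–Q4 2021: 2,288 kg + 1,022 kg + 2,622 kg = 5,932 kg (under)
Q3 2021–Q1 2022: 1,022 kg + 2,622 kg + 5,353 kg = 8,997 kg (under)
Q4 2021–Q2 2022: 2,622 kg + 5,353 kg + 6,442 kg = 14,417 kg (under)
0 windows exceed the threshold.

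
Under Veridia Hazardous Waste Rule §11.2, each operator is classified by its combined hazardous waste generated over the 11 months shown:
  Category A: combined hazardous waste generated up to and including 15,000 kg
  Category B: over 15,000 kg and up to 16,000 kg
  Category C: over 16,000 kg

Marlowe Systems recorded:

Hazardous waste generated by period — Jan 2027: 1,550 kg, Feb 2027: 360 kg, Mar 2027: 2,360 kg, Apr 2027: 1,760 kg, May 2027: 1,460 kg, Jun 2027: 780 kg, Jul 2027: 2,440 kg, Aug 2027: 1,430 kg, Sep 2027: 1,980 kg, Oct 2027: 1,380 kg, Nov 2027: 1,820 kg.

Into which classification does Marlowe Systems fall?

Category C

Combined hazardous waste generated: 1,550 kg + 360 kg + 2,360 kg + 1,760 kg + 1,460 kg + 780 kg + 2,440 kg + 1,430 kg + 1,980 kg + 1,380 kg + 1,820 kg = 17,320 kg.
17,320 kg > 16,000 kg, so Category C applies.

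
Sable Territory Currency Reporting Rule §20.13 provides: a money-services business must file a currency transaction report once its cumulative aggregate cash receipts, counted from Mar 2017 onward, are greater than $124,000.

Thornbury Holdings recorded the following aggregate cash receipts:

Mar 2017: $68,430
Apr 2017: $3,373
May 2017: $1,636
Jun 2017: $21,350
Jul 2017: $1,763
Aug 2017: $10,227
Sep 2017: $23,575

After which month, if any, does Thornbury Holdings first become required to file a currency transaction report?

Sep 2017

Through Mar 2017: $68,430
Through Apr 2017: $71,803
Through May 2017: $73,439
Through Jun 2017: $94,789
Through Jul 2017: $96,552
Through Aug 2017: $106,779
Through Sep 2017: $130,354 ← exceeds threshold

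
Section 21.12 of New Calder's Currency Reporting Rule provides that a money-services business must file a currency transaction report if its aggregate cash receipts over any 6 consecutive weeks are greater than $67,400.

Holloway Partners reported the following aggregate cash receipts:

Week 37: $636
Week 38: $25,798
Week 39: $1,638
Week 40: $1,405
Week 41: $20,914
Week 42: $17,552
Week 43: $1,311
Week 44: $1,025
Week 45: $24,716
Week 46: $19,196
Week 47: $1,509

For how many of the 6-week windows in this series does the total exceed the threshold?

3

Week 37–Week 42: $636 + $25,798 + $1,638 + $1,405 + $20,914 + $17,552 = $67,943 (over)
Week 38–Week 43: $25,798 + $1,638 + $1,405 + $20,914 + $17,552 + $1,311 = $68,618 (over)
Week 39–Week 44: $1,638 + $1,405 + $20,914 + $17,552 + $1,311 + $1,025 = $43,845 (under)
Week 40–Week 45: $1,405 + $20,914 + $17,552 + $1,311 + $1,025 + $24,716 = $66,923 (under)
Week 41–Week 46: $20,914 + $17,552 + $1,311 + $1,025 + $24,716 + $19,196 = $84,714 (over)
Week 42–Week 47: $17,552 + $1,311 + $1,025 + $24,716 + $19,196 + $1,509 = $65,309 (under)
3 windows exceed the threshold.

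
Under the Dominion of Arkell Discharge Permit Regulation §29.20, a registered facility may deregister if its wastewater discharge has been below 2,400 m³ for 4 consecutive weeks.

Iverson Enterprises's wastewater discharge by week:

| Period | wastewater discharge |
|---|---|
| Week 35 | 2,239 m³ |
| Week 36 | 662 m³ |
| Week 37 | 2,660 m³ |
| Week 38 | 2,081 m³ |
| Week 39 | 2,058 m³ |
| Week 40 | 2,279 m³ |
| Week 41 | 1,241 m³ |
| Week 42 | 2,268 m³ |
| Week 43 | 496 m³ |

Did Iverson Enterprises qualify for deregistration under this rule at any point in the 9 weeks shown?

Yes

Weeks below 2,400 m³: Week 35, Week 36, Week 38, Week 39, Week 40, Week 41, Week 42, Week 43.
Longest run of consecutive weeks below the threshold: 6.
6 ≥ 4, so Iverson Enterprises became eligible.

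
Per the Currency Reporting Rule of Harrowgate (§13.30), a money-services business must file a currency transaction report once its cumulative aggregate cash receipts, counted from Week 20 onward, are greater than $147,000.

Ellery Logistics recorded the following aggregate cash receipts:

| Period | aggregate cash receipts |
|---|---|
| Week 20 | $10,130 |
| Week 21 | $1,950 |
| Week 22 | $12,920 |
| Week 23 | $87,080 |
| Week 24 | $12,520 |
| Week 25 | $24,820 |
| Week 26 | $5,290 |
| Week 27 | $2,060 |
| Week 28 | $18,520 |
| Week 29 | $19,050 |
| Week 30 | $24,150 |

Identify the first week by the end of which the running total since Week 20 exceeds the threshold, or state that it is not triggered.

Through Week 20: $10,130
Through Week 21: $12,080
Through Week 22: $25,000
Through Week 23: $112,080
Through Week 24: $124,600
Through Week 25: $149,420 ← exceeds threshold

Week 25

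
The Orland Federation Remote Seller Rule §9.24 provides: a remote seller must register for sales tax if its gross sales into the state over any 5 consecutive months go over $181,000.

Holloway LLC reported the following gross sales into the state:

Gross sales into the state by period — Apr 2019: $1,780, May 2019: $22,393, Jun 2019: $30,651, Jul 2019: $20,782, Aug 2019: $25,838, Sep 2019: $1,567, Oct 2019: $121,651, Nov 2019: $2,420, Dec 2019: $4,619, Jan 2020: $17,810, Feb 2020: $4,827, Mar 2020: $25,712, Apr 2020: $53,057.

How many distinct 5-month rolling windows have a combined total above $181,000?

1

Apr 2019–Aug 2019: $1,780 + $22,393 + $30,651 + $20,782 + $25,838 = $101,444 (under)
May 2019–Sep 2019: $22,393 + $30,651 + $20,782 + $25,838 + $1,567 = $101,231 (under)
Jun 2019–Oct 2019: $30,651 + $20,782 + $25,838 + $1,567 + $121,651 = $200,489 (over)
Jul 2019–Nov 2019: $20,782 + $25,838 + $1,567 + $121,651 + $2,420 = $172,258 (under)
Aug 2019–Dec 2019: $25,838 + $1,567 + $121,651 + $2,420 + $4,619 = $156,095 (under)
Sep 2019–Jan 2020: $1,567 + $121,651 + $2,420 + $4,619 + $17,810 = $148,067 (under)
Oct 2019–Feb 2020: $121,651 + $2,420 + $4,619 + $17,810 + $4,827 = $151,327 (under)
Nov 2019–Mar 2020: $2,420 + $4,619 + $17,810 + $4,827 + $25,712 = $55,388 (under)
Dec 2019–Apr 2020: $4,619 + $17,810 + $4,827 + $25,712 + $53,057 = $106,025 (under)
1 window exceeds the threshold.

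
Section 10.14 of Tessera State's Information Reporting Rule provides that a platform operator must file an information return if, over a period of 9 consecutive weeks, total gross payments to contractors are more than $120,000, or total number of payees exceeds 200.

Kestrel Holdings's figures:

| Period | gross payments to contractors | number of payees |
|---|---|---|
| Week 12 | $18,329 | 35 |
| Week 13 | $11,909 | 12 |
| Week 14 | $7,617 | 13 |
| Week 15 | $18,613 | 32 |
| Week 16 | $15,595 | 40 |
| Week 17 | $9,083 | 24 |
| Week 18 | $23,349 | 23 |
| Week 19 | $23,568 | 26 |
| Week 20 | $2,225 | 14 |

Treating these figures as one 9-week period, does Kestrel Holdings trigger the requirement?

Yes

Total gross payments to contractors: $18,329 + $11,909 + $7,617 + $18,613 + $15,595 + $9,083 + $23,349 + $23,568 + $2,225 = $130,288 (> $120,000).
Total number of payees: 35 + 12 + 13 + 32 + 40 + 24 + 23 + 26 + 14 = 219 (> 200).
The test is 'or': at least one threshold is exceeded.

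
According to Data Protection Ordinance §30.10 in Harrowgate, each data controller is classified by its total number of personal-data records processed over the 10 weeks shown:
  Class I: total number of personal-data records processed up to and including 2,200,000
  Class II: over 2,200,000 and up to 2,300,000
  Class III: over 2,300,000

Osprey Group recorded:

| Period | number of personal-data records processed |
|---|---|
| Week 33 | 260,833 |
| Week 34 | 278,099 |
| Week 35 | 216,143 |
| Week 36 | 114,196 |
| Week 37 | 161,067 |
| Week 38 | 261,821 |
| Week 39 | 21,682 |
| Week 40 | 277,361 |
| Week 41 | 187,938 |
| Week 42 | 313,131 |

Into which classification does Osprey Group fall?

Class I

Total number of personal-data records processed: 260,833 + 278,099 + 216,143 + 114,196 + 161,067 + 261,821 + 21,682 + 277,361 + 187,938 + 313,131 = 2,092,271.
2,092,271 ≤ 2,200,000, so Class I applies.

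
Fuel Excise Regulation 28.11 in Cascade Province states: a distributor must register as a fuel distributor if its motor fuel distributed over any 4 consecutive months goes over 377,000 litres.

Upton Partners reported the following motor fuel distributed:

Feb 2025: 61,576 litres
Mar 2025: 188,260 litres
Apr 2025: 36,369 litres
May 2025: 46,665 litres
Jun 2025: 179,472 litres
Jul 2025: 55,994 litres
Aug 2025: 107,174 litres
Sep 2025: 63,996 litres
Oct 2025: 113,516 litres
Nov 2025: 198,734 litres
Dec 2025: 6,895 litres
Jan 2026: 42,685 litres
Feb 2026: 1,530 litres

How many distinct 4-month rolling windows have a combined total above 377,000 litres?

Feb 2025–May 2025: 61,576 litres + 188,260 litres + 36,369 litres + 46,665 litres = 332,870 litres (under)
Mar 2025–Jun 2025: 188,260 litres + 36,369 litres + 46,665 litres + 179,472 litres = 450,766 litres (over)
Apr 2025–Jul 2025: 36,369 litres + 46,665 litres + 179,472 litres + 55,994 litres = 318,500 litres (under)
May 2025–Aug 2025: 46,665 litres + 179,472 litres + 55,994 litres + 107,174 litres = 389,305 litres (over)
Jun 2025–Sep 2025: 179,472 litres + 55,994 litres + 107,174 litres + 63,996 litres = 406,636 litres (over)
Jul 2025–Oct 2025: 55,994 litres + 107,174 litres + 63,996 litres + 113,516 litres = 340,680 litres (under)
Aug 2025–Nov 2025: 107,174 litres + 63,996 litres + 113,516 litres + 198,734 litres = 483,420 litres (over)
Sep 2025–Dec 2025: 63,996 litres + 113,516 litres + 198,734 litres + 6,895 litres = 383,141 litres (over)
Oct 2025–Jan 2026: 113,516 litres + 198,734 litres + 6,895 litres + 42,685 litres = 361,830 litres (under)
Nov 2025–Feb 2026: 198,734 litres + 6,895 litres + 42,685 litres + 1,530 litres = 249,844 litres (under)
5 windows exceed the threshold.

5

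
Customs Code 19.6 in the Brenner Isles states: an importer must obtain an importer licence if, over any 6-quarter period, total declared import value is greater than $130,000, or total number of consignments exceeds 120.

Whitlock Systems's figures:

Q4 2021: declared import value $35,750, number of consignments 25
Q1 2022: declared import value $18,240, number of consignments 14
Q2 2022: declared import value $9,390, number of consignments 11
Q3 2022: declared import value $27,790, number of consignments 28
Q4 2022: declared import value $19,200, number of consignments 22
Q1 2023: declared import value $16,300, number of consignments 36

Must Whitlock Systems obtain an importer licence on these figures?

Yes

Total declared import value: $35,750 + $18,240 + $9,390 + $27,790 + $19,200 + $16,300 = $126,670 (≤ $130,000).
Total number of consignments: 25 + 14 + 11 + 28 + 22 + 36 = 136 (> 120).
The test is 'or': at least one threshold is exceeded.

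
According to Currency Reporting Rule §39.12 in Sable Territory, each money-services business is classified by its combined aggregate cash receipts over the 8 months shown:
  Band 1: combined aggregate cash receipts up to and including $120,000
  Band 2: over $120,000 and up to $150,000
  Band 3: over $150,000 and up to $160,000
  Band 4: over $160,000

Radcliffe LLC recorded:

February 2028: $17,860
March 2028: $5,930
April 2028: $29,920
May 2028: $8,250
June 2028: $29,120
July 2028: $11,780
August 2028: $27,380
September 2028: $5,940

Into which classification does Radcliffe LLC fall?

Band 2

Combined aggregate cash receipts: $17,860 + $5,930 + $29,920 + $8,250 + $29,120 + $11,780 + $27,380 + $5,940 = $136,180.
$120,000 < $136,180 ≤ $150,000, so Band 2 applies.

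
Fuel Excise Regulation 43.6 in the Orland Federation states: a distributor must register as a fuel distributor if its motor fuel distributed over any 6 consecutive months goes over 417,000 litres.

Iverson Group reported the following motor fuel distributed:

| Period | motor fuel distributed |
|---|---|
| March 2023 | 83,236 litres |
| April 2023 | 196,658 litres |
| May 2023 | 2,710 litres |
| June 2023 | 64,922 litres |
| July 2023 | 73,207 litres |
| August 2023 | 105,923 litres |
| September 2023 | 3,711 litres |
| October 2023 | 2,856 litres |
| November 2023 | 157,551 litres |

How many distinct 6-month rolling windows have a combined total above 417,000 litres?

March 2023–August 2023: 83,236 litres + 196,658 litres + 2,710 litres + 64,922 litres + 73,207 litres + 105,923 litres = 526,656 litres (over)
April 2023–September 2023: 196,658 litres + 2,710 litres + 64,922 litres + 73,207 litres + 105,923 litres + 3,711 litres = 447,131 litres (over)
May 2023–October 2023: 2,710 litres + 64,922 litres + 73,207 litres + 105,923 litres + 3,711 litres + 2,856 litres = 253,329 litres (under)
June 2023–November 2023: 64,922 litres + 73,207 litres + 105,923 litres + 3,711 litres + 2,856 litres + 157,551 litres = 408,170 litres (under)
2 windows exceed the threshold.

2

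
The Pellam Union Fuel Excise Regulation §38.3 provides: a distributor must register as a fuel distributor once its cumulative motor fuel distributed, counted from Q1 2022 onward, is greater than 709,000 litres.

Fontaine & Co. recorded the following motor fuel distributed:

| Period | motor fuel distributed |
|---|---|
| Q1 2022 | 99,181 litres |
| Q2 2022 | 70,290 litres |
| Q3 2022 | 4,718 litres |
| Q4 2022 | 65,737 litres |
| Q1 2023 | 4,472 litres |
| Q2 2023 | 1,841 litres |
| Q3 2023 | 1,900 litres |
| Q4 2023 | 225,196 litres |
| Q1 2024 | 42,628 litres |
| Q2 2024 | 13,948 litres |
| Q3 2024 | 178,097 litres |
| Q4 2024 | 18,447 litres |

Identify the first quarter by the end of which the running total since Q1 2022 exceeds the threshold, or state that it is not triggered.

Through Q1 2022: 99,181 litres
Through Q2 2022: 169,471 litres
Through Q3 2022: 174,189 litres
Through Q4 2022: 239,926 litres
Through Q1 2023: 244,398 litres
Through Q2 2023: 246,239 litres
Through Q3 2023: 248,139 litres
Through Q4 2023: 473,335 litres
Through Q1 2024: 515,963 litres
Through Q2 2024: 529,911 litres
Through Q3 2024: 708,008 litres
Through Q4 2024: 726,455 litres ← exceeds threshold

Q4 2024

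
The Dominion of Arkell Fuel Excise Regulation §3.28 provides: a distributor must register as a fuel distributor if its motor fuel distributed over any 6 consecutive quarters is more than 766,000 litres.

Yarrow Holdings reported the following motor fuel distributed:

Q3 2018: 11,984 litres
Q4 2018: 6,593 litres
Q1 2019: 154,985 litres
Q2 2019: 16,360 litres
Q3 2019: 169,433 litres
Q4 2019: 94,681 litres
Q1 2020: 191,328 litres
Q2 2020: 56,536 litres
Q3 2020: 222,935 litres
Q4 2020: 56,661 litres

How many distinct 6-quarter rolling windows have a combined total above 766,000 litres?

Q3 2018–Q4 2019: 11,984 litres + 6,593 litres + 154,985 litres + 16,360 litres + 169,433 litres + 94,681 litres = 454,036 litres (under)
Q4 2018–Q1 2020: 6,593 litres + 154,985 litres + 16,360 litres + 169,433 litres + 94,681 litres + 191,328 litres = 633,380 litres (under)
Q1 2019–Q2 2020: 154,985 litres + 16,360 litres + 169,433 litres + 94,681 litres + 191,328 litres + 56,536 litres = 683,323 litres (under)
Q2 2019–Q3 2020: 16,360 litres + 169,433 litres + 94,681 litres + 191,328 litres + 56,536 litres + 222,935 litres = 751,273 litres (under)
Q3 2019–Q4 2020: 169,433 litres + 94,681 litres + 191,328 litres + 56,536 litres + 222,935 litres + 56,661 litres = 791,574 litres (over)
1 window exceeds the threshold.

1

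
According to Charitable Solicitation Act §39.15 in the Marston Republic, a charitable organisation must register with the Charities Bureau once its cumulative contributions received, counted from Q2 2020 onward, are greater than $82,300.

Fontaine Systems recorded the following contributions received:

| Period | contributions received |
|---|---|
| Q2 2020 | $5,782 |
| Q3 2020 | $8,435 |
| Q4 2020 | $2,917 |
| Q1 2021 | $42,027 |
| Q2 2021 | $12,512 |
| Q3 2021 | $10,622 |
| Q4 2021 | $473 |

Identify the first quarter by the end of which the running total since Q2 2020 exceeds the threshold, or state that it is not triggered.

Through Q2 2020: $5,782
Through Q3 2020: $14,217
Through Q4 2020: $17,134
Through Q1 2021: $59,161
Through Q2 2021: $71,673
Through Q3 2021: $82,295
Through Q4 2021: $82,768 ← exceeds threshold

Q4 2021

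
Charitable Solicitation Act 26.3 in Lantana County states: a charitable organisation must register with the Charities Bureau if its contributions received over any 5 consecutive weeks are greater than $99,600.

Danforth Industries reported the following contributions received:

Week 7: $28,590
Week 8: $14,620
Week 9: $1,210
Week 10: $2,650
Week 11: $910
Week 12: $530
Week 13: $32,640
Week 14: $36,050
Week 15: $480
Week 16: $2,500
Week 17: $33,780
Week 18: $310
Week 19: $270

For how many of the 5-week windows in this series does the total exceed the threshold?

1

Week 7–Week 11: $28,590 + $14,620 + $1,210 + $2,650 + $910 = $47,980 (under)
Week 8–Week 12: $14,620 + $1,210 + $2,650 + $910 + $530 = $19,920 (under)
Week 9–Week 13: $1,210 + $2,650 + $910 + $530 + $32,640 = $37,940 (under)
Week 10–Week 14: $2,650 + $910 + $530 + $32,640 + $36,050 = $72,780 (under)
Week 11–Week 15: $910 + $530 + $32,640 + $36,050 + $480 = $70,610 (under)
Week 12–Week 16: $530 + $32,640 + $36,050 + $480 + $2,500 = $72,200 (under)
Week 13–Week 17: $32,640 + $36,050 + $480 + $2,500 + $33,780 = $105,450 (over)
Week 14–Week 18: $36,050 + $480 + $2,500 + $33,780 + $310 = $73,120 (under)
Week 15–Week 19: $480 + $2,500 + $33,780 + $310 + $270 = $37,340 (under)
1 window exceeds the threshold.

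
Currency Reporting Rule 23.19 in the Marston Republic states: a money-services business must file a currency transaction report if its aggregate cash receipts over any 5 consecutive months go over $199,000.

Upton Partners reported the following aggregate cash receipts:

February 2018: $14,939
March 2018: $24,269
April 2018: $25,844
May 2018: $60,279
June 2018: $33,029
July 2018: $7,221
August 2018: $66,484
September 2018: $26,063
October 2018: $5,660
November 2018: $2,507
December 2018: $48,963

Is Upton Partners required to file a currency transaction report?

February 2018–June 2018: $14,939 + $24,269 + $25,844 + $60,279 + $33,029 = $158,360 (under)
March 2018–July 2018: $24,269 + $25,844 + $60,279 + $33,029 + $7,221 = $150,642 (under)
April 2018–August 2018: $25,844 + $60,279 + $33,029 + $7,221 + $66,484 = $192,857 (under)
May 2018–September 2018: $60,279 + $33,029 + $7,221 + $66,484 + $26,063 = $193,076 (under)
June 2018–October 2018: $33,029 + $7,221 + $66,484 + $26,063 + $5,660 = $138,457 (under)
July 2018–November 2018: $7,221 + $66,484 + $26,063 + $5,660 + $2,507 = $107,935 (under)
August 2018–December 2018: $66,484 + $26,063 + $5,660 + $2,507 + $48,963 = $149,677 (under)
No window exceeds $199,000.

No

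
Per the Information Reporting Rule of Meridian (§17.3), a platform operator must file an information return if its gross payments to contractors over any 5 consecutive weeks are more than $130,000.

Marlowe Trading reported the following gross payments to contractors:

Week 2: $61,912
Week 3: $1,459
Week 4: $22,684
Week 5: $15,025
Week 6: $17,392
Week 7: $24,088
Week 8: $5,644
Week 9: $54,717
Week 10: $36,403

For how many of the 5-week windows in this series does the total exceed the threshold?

Week 2–Week 6: $61,912 + $1,459 + $22,684 + $15,025 + $17,392 = $118,472 (under)
Week 3–Week 7: $1,459 + $22,684 + $15,025 + $17,392 + $24,088 = $80,648 (under)
Week 4–Week 8: $22,684 + $15,025 + $17,392 + $24,088 + $5,644 = $84,833 (under)
Week 5–Week 9: $15,025 + $17,392 + $24,088 + $5,644 + $54,717 = $116,866 (under)
Week 6–Week 10: $17,392 + $24,088 + $5,644 + $54,717 + $36,403 = $138,244 (over)
1 window exceeds the threshold.

1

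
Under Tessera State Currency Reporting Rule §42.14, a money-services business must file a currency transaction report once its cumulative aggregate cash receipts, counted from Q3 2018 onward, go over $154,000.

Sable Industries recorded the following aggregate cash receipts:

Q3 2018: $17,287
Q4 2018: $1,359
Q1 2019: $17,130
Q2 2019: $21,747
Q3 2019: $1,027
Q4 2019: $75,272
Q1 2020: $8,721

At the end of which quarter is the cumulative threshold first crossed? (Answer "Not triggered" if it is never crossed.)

Not triggered

Through Q3 2018: $17,287
Through Q4 2018: $18,646
Through Q1 2019: $35,776
Through Q2 2019: $57,523
Through Q3 2019: $58,550
Through Q4 2019: $133,822
Through Q1 2020: $142,543
Final cumulative total $142,543 ≤ $154,000; the threshold is never exceeded.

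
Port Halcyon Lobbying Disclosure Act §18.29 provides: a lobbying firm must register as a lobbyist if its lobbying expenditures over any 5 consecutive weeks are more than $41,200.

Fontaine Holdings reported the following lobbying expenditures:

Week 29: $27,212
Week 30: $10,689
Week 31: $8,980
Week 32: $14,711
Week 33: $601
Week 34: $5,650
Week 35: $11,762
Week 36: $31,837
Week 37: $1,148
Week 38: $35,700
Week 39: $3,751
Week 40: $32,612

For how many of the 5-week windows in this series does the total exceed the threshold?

Week 29–Week 33: $27,212 + $10,689 + $8,980 + $14,711 + $601 = $62,193 (over)
Week 30–Week 34: $10,689 + $8,980 + $14,711 + $601 + $5,650 = $40,631 (under)
Week 31–Week 35: $8,980 + $14,711 + $601 + $5,650 + $11,762 = $41,704 (over)
Week 32–Week 36: $14,711 + $601 + $5,650 + $11,762 + $31,837 = $64,561 (over)
Week 33–Week 37: $601 + $5,650 + $11,762 + $31,837 + $1,148 = $50,998 (over)
Week 34–Week 38: $5,650 + $11,762 + $31,837 + $1,148 + $35,700 = $86,097 (over)
Week 35–Week 39: $11,762 + $31,837 + $1,148 + $35,700 + $3,751 = $84,198 (over)
Week 36–Week 40: $31,837 + $1,148 + $35,700 + $3,751 + $32,612 = $105,048 (over)
7 windows exceed the threshold.

7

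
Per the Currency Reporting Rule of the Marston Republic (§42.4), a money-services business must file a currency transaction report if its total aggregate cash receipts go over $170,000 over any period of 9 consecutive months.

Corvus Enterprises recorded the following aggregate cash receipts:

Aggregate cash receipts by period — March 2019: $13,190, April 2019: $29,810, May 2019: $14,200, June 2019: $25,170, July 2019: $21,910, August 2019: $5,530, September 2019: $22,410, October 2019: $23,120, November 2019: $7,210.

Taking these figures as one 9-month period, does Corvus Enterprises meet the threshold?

No

Total aggregate cash receipts: $13,190 + $29,810 + $14,200 + $25,170 + $21,910 + $5,530 + $22,410 + $23,120 + $7,210 = $162,550.
$162,550 ≤ $170,000, so the threshold is not exceeded.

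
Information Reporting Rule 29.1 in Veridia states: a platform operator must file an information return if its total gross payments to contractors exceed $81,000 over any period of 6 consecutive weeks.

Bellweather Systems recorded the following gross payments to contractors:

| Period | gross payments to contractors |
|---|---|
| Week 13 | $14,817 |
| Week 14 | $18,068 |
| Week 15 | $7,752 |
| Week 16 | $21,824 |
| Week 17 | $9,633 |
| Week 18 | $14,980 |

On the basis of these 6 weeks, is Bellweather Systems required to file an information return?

Yes

Total gross payments to contractors: $14,817 + $18,068 + $7,752 + $21,824 + $9,633 + $14,980 = $87,074.
$87,074 > $81,000, so the threshold is exceeded.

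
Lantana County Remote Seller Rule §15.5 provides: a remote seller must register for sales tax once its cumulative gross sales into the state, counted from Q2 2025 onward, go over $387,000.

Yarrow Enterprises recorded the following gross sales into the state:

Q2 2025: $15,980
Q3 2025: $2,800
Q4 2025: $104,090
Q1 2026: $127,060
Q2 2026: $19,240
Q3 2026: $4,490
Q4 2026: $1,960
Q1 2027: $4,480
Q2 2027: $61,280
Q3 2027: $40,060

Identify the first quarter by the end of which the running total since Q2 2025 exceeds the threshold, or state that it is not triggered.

Not triggered

Through Q2 2025: $15,980
Through Q3 2025: $18,780
Through Q4 2025: $122,870
Through Q1 2026: $249,930
Through Q2 2026: $269,170
Through Q3 2026: $273,660
Through Q4 2026: $275,620
Through Q1 2027: $280,100
Through Q2 2027: $341,380
Through Q3 2027: $381,440
Final cumulative total $381,440 ≤ $387,000; the threshold is never exceeded.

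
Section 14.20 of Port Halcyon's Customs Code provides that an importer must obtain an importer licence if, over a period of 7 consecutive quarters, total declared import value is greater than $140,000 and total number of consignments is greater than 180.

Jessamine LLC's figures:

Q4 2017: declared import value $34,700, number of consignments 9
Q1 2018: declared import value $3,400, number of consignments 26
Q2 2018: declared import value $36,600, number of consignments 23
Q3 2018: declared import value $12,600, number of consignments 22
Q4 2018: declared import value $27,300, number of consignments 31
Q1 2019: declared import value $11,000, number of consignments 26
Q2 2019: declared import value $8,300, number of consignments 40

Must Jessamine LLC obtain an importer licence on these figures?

Total declared import value: $34,700 + $3,400 + $36,600 + $12,600 + $27,300 + $11,000 + $8,300 = $133,900 (≤ $140,000).
Total number of consignments: 9 + 26 + 23 + 22 + 31 + 26 + 40 = 177 (≤ 180).
The test is 'and': the rule requires both, and at least one is not exceeded.

No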